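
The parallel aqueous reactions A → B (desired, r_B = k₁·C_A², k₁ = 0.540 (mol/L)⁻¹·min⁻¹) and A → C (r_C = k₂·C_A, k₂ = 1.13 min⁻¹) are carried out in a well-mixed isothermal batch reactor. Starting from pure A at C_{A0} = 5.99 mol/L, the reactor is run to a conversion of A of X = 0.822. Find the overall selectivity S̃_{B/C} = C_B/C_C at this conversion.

1.50

C_A = C_{A0}(1−X) = 1.066 mol/L.
Along a PFR/batch, dC_C/dC_A = −r_C/(r_B+r_C) = −k₂/(k₂+k₁·C_A).
Integrating from C_{A0} to C_A: C_C = (1.13/0.540)·ln[(1.13+0.540·5.99)/(1.13+0.540·1.07)] = 2.093·ln(4.365/1.706) = 1.966 mol/L.
Then C_B = (C_{A0}−C_A) − C_C = 4.924 − 1.966 = 2.958 mol/L.
S̃_{B/C} = C_B/C_C = 2.958/1.966 = 1.50.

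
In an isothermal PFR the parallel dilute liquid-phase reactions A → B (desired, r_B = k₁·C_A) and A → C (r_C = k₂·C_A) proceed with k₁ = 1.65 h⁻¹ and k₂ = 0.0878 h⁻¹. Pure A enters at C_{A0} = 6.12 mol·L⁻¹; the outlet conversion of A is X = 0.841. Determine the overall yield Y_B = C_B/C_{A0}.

C_A = C_{A0}(1−X) = 0.9731 mol·L⁻¹.
Both paths are first order in A, so the instantaneous fraction to B is constant: dC_B/d(−C_A) = k₁/(k₁+k₂) = 0.9495.
C_B = 0.9495·(C_{A0}−C_A) = 0.9495×5.147 = 4.89 mol·L⁻¹.
Y_B = C_B/C_{A0} = 4.887/6.12 = 0.799.

0.799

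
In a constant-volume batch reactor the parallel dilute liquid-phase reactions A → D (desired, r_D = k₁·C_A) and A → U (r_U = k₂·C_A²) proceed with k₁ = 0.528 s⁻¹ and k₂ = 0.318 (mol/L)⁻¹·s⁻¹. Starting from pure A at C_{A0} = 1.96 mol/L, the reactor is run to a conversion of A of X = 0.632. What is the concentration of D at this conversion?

C_A = C_{A0}(1−X) = 0.7213 mol/L.
Along a PFR/batch, dC_D/dC_A = −r_D/(r_D+r_U) = −k₁/(k₁+k₂·C_A).
Integrating from C_{A0} to C_A: C_D = (0.528/0.318)·ln[(0.528+0.318·1.96)/(0.528+0.318·0.721)] = 1.660·ln(1.151/0.7574) = 0.6953 mol/L.

0.695 mol/L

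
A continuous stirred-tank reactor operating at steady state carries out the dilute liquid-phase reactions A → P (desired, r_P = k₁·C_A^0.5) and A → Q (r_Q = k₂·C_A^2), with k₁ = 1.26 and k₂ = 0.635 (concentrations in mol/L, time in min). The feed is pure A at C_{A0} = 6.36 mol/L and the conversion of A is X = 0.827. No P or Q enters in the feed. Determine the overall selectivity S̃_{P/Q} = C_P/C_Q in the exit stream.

Exit C_A = C_{A0}(1−X) = 6.36×0.173 = 1.100 mol/L.
Rates in a CSTR are evaluated at the outlet concentration: r_P = 1.26×1.100^0.5 = 1.322, r_Q = 0.635×1.100^2 = 0.7687.
Overall selectivity = C_P/C_Q = r_Pτ/(r_Qτ) = r_P/r_Q = 1.72.

1.72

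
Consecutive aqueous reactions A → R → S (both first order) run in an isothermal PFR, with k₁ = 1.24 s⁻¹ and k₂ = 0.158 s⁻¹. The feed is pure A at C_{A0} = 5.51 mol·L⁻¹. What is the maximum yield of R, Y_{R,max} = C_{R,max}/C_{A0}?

For a first-order series the maximum intermediate yield is C_{R,max}/C_{A0} = (k₁/k₂)^[k₂/(k₂−k₁)].
= (1.24/0.158)^(0.158/(0.158−1.24)) = (7.848)^(-0.1460) = 0.7402.

0.740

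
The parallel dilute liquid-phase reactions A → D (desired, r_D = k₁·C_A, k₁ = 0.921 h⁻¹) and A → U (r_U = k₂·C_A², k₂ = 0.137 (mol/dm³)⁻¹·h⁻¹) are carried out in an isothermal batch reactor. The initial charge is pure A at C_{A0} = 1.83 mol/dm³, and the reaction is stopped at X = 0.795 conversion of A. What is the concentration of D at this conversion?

C_A = C_{A0}(1−X) = 0.3751 mol/dm³.
Along a PFR/batch, dC_D/dC_A = −r_D/(r_D+r_U) = −k₁/(k₁+k₂·C_A).
Integrating from C_{A0} to C_A: C_D = (0.921/0.137)·ln[(0.921+0.137·1.83)/(0.921+0.137·0.375)] = 6.723·ln(1.172/0.9724) = 1.253 mol/dm³.

1.25 mol/dm³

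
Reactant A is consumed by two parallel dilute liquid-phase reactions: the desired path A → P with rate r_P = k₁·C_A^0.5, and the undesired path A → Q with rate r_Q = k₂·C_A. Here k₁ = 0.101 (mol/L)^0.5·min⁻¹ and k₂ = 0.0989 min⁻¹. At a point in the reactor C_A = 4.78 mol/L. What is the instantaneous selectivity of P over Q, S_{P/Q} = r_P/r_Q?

0.467

S_{P/Q} = r_P/r_Q = (k₁·C_A^0.5)/(k₂·C_A) = (k₁/k₂)·C_A^-0.5.
= (0.101×4.780^0.5) / (0.0989×4.780) = 0.2208/0.4727 = 0.467.
The undesired path is higher order in A, so low C_A (CSTR or dilute feed) favours P.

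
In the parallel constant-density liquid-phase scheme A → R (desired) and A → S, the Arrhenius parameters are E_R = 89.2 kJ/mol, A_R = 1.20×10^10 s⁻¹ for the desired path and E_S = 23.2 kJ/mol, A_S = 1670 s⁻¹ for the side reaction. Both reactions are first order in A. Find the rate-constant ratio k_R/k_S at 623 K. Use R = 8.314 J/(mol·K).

k_R/k_S = (A_R/A_S)·exp[−(E_R−E_S)/(RT)] = (A_R/A_S)·exp[(E_S−E_R)/(RT)].
(E_S−E_R)/(RT) = (23.2−89.2)×10³/(8.314×623) = -66000/5180 = -12.74.
k_R/k_S = (1.20×10^10/1670)·exp(-12.74) = 7.186×10^6 × 2.925×10^-6 = 21.0.
Since E_R > E_S, raising the temperature improves selectivity toward R.

21.0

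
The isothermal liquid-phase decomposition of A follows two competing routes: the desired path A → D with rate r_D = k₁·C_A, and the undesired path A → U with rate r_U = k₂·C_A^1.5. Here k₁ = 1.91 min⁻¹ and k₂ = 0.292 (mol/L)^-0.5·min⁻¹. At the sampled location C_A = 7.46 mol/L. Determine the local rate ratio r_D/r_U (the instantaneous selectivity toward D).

2.39

S_{D/U} = r_D/r_U = (k₁·C_A)/(k₂·C_A^1.5) = (k₁/k₂)·C_A^-0.5.
= (1.91×7.460) / (0.292×7.460^1.5) = 14.25/5.950 = 2.39.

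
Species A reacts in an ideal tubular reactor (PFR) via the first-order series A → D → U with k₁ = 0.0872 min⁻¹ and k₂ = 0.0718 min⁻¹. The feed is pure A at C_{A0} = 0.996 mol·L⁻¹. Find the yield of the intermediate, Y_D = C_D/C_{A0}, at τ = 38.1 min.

For first-order series with pure A initially, C_D(τ) = k₁C_{A0}/(k₂−k₁)·(e^(−k₁τ) − e^(−k₂τ)).
e^(−k₁τ) = e^(−0.0872×38.1) = e^(−3.322) = 0.03607; e^(−k₂τ) = e^(−2.736) = 0.06486.
C_D = 0.0872×0.996/(0.0718−0.0872) × (0.03607−0.06486) = (-5.640)×(-0.02879) = 0.1624 mol·L⁻¹.
Y_D = C_D/C_{A0} = 0.1624/0.996 = 0.163.

0.163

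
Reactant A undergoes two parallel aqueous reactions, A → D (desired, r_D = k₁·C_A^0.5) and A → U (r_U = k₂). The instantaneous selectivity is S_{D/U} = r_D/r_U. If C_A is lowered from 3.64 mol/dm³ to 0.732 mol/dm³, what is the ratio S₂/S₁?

0.448

S_{D/U} = (k₁/k₂)·C_A^0.5, so S₂/S₁ = (C_{A,2}/C_{A,1})^0.5.
= (0.732/3.64)^0.5 = (0.2011)^0.5 = 0.448.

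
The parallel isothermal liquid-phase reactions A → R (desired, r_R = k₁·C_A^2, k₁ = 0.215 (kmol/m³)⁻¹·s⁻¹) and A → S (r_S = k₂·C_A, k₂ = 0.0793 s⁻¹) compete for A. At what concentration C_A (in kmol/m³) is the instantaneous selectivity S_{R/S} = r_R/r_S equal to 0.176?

S_{R/S} = (k₁/k₂)·C_A ⇒ C_A = S·k₂/k₁.
= 0.176×0.0793/0.215 = 0.0649 kmol/m³.

0.0649 kmol/m³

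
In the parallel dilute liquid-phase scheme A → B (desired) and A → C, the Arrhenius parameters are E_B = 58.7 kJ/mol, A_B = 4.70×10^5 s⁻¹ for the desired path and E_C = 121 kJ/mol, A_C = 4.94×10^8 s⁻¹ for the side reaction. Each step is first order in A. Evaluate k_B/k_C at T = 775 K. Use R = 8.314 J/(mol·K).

15.0

k_B/k_C = (A_B/A_C)·exp[−(E_B−E_C)/(RT)] = (A_B/A_C)·exp[(E_C−E_B)/(RT)].
(E_C−E_B)/(RT) = (121−58.7)×10³/(8.314×775) = 62300/6443 = 9.669.
k_B/k_C = (4.70×10^5/4.94×10^8)·exp(9.669) = 9.514×10^-4 × 15818 = 15.0.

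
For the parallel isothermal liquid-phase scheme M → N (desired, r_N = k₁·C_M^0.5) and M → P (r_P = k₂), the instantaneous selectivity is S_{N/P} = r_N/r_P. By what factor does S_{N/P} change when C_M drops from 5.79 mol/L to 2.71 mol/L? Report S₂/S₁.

0.684

S_{N/P} = (k₁/k₂)·C_M^0.5, so S₂/S₁ = (C_{M,2}/C_{M,1})^0.5.
= (2.71/5.79)^0.5 = (0.4680)^0.5 = 0.684.
Selectivity toward N falls as C_M falls — high-concentration operation is favoured.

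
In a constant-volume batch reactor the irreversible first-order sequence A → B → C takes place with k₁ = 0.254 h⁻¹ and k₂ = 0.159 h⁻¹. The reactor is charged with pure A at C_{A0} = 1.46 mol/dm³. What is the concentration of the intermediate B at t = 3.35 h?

0.625 mol/dm³

The intermediate concentration in a first-order A→B→C sequence is C_B = k₁C_{A0}(e^(−k₁t) − e^(−k₂t))/(k₂−k₁).
e^(−k₁t) = e^(−0.254×3.35) = e^(−0.8509) = 0.4270; e^(−k₂t) = e^(−0.5327) = 0.5870.
C_B = 0.254×1.46/(0.159−0.254) × (0.4270−0.5870) = (-3.904)×(-0.1600) = 0.6246 mol/dm³.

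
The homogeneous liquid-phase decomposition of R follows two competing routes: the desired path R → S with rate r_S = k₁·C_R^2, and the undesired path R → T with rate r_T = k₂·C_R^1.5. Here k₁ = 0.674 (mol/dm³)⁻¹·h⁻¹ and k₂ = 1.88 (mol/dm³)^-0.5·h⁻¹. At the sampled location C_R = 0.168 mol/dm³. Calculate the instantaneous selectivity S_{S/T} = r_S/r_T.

S_{S/T} = r_S/r_T = (k₁·C_R^2)/(k₂·C_R^1.5) = (k₁/k₂)·C_R^0.5.
= (0.674×0.1680^2) / (1.88×0.1680^1.5) = 0.01902/0.1295 = 0.147.
Since the desired path is higher order in R, keeping C_R high (PFR or concentrated feed) favours S.

0.147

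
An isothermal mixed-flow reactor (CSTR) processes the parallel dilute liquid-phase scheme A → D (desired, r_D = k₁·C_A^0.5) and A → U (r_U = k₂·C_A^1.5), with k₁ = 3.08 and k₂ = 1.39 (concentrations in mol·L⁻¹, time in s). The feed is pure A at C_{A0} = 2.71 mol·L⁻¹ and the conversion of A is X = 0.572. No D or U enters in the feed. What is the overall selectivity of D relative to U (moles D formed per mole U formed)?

1.91

Exit C_A = C_{A0}(1−X) = 2.71×0.428 = 1.160 mol·L⁻¹.
In a CSTR the entire volume is at exit conditions, so r_D = 3.08×1.160^0.5 = 3.317 and r_U = 1.39×1.160^1.5 = 1.736.
Overall selectivity = C_D/C_U = r_Dτ/(r_Uτ) = r_D/r_U = 1.91.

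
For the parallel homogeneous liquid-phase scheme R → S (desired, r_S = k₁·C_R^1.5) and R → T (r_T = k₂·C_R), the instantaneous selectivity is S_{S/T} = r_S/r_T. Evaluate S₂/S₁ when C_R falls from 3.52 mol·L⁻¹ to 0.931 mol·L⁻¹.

S_{S/T} = (k₁/k₂)·C_R^0.5, so S₂/S₁ = (C_{R,2}/C_{R,1})^0.5.
= (0.931/3.52)^0.5 = (0.2645)^0.5 = 0.514.

0.514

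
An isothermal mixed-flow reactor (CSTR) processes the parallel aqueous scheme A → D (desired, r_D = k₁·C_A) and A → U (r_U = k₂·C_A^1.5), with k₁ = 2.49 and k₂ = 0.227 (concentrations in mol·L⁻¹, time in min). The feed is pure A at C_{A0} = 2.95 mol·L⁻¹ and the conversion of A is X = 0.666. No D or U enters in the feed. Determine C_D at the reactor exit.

1.80 mol·L⁻¹

Exit C_A = C_{A0}(1−X) = 2.95×0.334 = 0.9853 mol·L⁻¹.
Rates in a CSTR are evaluated at the outlet concentration: r_D = 2.49×0.9853 = 2.453, r_U = 0.227×0.9853^1.5 = 0.2220.
Fraction of consumed A going to D: r_D/(r_D+r_U) = 0.9170.
C_D = 0.9170·C_{A0}·X = 0.9170×2.95×0.666 = 1.80 mol·L⁻¹.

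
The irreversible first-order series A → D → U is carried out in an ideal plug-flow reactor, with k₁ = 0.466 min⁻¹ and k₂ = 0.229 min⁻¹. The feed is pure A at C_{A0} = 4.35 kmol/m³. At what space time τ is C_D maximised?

For first-order series the maximum of C_D occurs at τ_opt = ln(k₂/k₁)/(k₂−k₁).
= ln(0.229/0.466)/(0.229−0.466) = ln(0.4914)/-0.2370 = -0.7105/-0.2370 = 3.00 min.

3.00 min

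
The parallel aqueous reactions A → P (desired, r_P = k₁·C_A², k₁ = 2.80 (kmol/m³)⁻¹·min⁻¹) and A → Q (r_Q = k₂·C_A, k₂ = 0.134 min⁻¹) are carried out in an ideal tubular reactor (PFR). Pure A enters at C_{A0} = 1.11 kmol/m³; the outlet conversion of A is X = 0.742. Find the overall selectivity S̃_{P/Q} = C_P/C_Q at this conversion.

12.9

C_A = C_{A0}(1−X) = 0.2864 kmol/m³.
Along a PFR/batch, dC_Q/dC_A = −r_Q/(r_P+r_Q) = −k₂/(k₂+k₁·C_A).
Integrating from C_{A0} to C_A: C_Q = (0.134/2.80)·ln[(0.134+2.80·1.11)/(0.134+2.80·0.286)] = 0.04786·ln(3.242/0.9359) = 0.05946 kmol/m³.
Then C_P = (C_{A0}−C_A) − C_Q = 0.8236 − 0.05946 = 0.7642 kmol/m³.
S̃_{P/Q} = C_P/C_Q = 0.7642/0.05946 = 12.9.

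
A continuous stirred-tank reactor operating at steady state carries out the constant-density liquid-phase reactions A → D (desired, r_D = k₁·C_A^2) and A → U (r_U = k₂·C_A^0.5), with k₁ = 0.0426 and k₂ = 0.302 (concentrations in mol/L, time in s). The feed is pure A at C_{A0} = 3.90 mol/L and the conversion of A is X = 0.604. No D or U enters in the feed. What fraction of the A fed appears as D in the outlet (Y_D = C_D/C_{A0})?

0.129

Exit C_A = C_{A0}(1−X) = 3.90×0.396 = 1.544 mol/L.
A CSTR operates uniformly at the exit composition, giving r_D = 0.1016 and r_U = 0.3753 (each k·C_A^n at C_A = 1.544).
Fraction of consumed A going to D: r_D/(r_D+r_U) = 0.2131.
C_D = 0.2131·C_{A0}·X = 0.2131×3.90×0.604 = 0.502 mol/L; Y_D = C_D/C_{A0} = 0.129.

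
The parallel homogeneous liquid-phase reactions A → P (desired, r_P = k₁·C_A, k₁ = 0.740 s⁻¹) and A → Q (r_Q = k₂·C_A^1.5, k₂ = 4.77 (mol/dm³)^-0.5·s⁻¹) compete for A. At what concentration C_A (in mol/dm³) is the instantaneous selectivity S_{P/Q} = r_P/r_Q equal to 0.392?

0.157 mol/dm³

S_{P/Q} = (k₁/k₂)·C_A^-0.5 ⇒ C_A = (S·k₂/k₁)^(-2).
= (0.392×4.77/0.740)^(-2) = (2.527)^(-2) = 0.157 mol/dm³.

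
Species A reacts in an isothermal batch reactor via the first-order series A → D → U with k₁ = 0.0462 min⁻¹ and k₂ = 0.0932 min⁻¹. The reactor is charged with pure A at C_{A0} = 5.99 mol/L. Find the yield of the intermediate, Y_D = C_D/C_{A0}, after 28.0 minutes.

The intermediate concentration in a first-order A→B→C sequence is C_D = k₁C_{A0}(e^(−k₁t) − e^(−k₂t))/(k₂−k₁).
e^(−k₁t) = e^(−0.0462×28.0) = e^(−1.294) = 0.2743; e^(−k₂t) = e^(−2.610) = 0.07356.
C_D = 0.0462×5.99/(0.0932−0.0462) × (0.2743−0.07356) = 5.888×0.2007 = 1.182 mol/L.
Y_D = C_D/C_{A0} = 1.182/5.99 = 0.197.

0.197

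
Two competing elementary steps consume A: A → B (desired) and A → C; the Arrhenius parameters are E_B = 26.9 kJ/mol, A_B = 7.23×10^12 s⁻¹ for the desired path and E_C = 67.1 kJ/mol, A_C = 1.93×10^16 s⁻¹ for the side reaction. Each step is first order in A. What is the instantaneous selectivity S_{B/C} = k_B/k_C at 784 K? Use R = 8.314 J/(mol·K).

Since both paths have the same order in A, the concentration cancels and S_{B/C} = k_B/k_C = (A_B/A_C)·exp[(E_C−E_B)/(RT)].
(E_C−E_B)/(RT) = (67.1−26.9)×10³/(8.314×784) = 40200/6518 = 6.167.
k_B/k_C = (7.23×10^12/1.93×10^16)·exp(6.167) = 3.746×10^-4 × 476.9 = 0.179.

0.179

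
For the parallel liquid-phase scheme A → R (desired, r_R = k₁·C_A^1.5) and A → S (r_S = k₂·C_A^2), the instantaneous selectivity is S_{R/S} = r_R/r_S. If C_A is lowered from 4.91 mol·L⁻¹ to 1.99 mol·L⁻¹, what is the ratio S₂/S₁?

1.57

S_{R/S} = (k₁/k₂)·C_A^-0.5, so S₂/S₁ = (C_{A,2}/C_{A,1})^-0.5.
= (1.99/4.91)^(-0.5) = (0.4053)^(-0.5) = 1.57.
Selectivity toward R rises as C_A falls — low-concentration operation is favoured.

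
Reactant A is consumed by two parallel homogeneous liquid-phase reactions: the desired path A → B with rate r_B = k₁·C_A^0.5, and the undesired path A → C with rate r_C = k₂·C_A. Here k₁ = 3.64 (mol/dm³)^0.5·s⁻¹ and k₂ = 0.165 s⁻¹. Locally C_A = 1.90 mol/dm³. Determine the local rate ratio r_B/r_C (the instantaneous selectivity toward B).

16.0

S_{B/C} = r_B/r_C = (k₁·C_A^0.5)/(k₂·C_A) = (k₁/k₂)·C_A^-0.5.
= (3.64×1.900^0.5) / (0.165×1.900) = 5.017/0.3135 = 16.0.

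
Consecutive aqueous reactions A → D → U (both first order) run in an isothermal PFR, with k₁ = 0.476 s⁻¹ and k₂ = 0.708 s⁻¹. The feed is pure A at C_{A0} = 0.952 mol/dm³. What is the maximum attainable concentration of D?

0.283 mol/dm³

Evaluating C_D at τ_opt = ln(k₂/k₁)/(k₂−k₁) gives C_{D,max}/C_{A0} = (k₁/k₂)^[k₂/(k₂−k₁)].
= (0.476/0.708)^(0.708/(0.708−0.476)) = (0.6723)^(3.052) = 0.2977.
C_{D,max} = 0.2977×0.952 = 0.283 mol/dm³.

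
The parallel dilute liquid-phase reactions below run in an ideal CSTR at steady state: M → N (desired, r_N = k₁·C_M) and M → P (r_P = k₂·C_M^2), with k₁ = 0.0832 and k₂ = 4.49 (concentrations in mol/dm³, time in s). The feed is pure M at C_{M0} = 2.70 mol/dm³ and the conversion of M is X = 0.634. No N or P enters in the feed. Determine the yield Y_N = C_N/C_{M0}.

0.0117

Exit C_M = C_{M0}(1−X) = 2.70×0.366 = 0.9882 mol/dm³.
A CSTR operates uniformly at the exit composition, giving r_N = 0.08222 and r_P = 4.385 (each k·C_M^n at C_M = 0.9882).
Fraction of consumed M going to N: r_N/(r_N+r_P) = 0.01841.
C_N = 0.01841·C_{M0}·X = 0.01841×2.70×0.634 = 0.0315 mol/dm³; Y_N = C_N/C_{M0} = 0.0117.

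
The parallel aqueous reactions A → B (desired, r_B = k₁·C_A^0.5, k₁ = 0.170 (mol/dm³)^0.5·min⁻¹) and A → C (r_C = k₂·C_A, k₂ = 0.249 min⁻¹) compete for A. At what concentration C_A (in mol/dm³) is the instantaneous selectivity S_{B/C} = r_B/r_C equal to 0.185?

13.6 mol/dm³

S_{B/C} = (k₁/k₂)·C_A^-0.5 ⇒ C_A = (S·k₂/k₁)^(-2).
= (0.185×0.249/0.170)^(-2) = (0.2710)^(-2) = 13.6 mol/dm³.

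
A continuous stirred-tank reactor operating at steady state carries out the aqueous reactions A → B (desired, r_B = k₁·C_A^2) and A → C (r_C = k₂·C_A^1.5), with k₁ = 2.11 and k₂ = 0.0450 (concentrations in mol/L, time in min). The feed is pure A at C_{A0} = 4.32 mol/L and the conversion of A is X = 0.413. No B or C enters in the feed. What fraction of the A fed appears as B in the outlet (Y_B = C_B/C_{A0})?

0.408

Exit C_A = C_{A0}(1−X) = 4.32×0.587 = 2.536 mol/L.
In a CSTR the entire volume is at exit conditions, so r_B = 2.11×2.536^2 = 13.57 and r_C = 0.0450×2.536^1.5 = 0.1817.
Fraction of consumed A going to B: r_B/(r_B+r_C) = 0.9868.
C_B = 0.9868·C_{A0}·X = 0.9868×4.32×0.413 = 1.76 mol/L; Y_B = C_B/C_{A0} = 0.408.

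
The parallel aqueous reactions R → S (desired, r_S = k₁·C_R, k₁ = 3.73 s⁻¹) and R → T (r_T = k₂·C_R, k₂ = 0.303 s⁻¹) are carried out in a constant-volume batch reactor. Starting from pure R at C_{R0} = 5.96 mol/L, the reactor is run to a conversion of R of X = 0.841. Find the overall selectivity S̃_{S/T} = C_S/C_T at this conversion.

C_R = C_{R0}(1−X) = 0.9476 mol/L.
Both paths are first order in R, so the instantaneous fraction to S is constant: dC_S/d(−C_R) = k₁/(k₁+k₂) = 0.9249.
C_S = 0.9249·(C_{R0}−C_R) = 0.9249×5.012 = 4.64 mol/L.
C_T = (C_{R0}−C_R)−C_S = 0.3766 mol/L; S̃_{S/T} = 4.636/0.3766 = 12.3.

12.3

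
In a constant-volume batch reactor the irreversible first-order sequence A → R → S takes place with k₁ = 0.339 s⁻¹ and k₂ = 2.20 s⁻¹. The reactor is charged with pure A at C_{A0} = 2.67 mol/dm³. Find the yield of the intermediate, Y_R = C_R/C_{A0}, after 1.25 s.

Solving the coupled first-order balances gives C_R(t) = [k₁/(k₂−k₁)]·C_{A0}·(e^(−k₁t) − e^(−k₂t)).
e^(−k₁t) = e^(−0.339×1.25) = e^(−0.4238) = 0.6546; e^(−k₂t) = e^(−2.750) = 0.06393.
C_R = 0.339×2.67/(2.20−0.339) × (0.6546−0.06393) = 0.4864×0.5907 = 0.2873 mol/dm³.
Y_R = C_R/C_{A0} = 0.2873/2.67 = 0.108.

0.108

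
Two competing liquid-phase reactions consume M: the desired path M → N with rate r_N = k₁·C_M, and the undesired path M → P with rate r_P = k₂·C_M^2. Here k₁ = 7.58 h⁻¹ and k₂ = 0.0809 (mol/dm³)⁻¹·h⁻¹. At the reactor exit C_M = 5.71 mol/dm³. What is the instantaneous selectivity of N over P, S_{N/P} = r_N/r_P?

16.4

S_{N/P} = r_N/r_P = (k₁·C_M)/(k₂·C_M^2) = (k₁/k₂)·C_M⁻¹.
= (7.58×5.710) / (0.0809×5.710^2) = 43.28/2.638 = 16.4.
The undesired path is higher order in M, so low C_M (CSTR or dilute feed) favours N.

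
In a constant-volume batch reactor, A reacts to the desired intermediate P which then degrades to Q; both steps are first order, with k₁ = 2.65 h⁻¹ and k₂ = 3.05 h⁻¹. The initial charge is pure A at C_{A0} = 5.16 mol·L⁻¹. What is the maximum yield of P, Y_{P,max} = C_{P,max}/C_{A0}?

For a first-order series the maximum intermediate yield is C_{P,max}/C_{A0} = (k₁/k₂)^[k₂/(k₂−k₁)].
= (2.65/3.05)^(3.05/(3.05−2.65)) = (0.8689)^(7.625) = 0.3423.

0.342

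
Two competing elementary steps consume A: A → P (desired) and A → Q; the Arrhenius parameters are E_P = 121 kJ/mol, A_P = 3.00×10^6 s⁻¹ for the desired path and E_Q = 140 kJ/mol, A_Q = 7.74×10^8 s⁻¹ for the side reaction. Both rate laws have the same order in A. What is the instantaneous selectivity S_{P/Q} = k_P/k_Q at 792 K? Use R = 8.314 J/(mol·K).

0.0694

k_P/k_Q = (A_P/A_Q)·exp[−(E_P−E_Q)/(RT)] = (A_P/A_Q)·exp[(E_Q−E_P)/(RT)].
(E_Q−E_P)/(RT) = (140−121)×10³/(8.314×792) = 19000/6585 = 2.885.
k_P/k_Q = (3.00×10^6/7.74×10^8)·exp(2.885) = 0.003876 × 17.91 = 0.0694.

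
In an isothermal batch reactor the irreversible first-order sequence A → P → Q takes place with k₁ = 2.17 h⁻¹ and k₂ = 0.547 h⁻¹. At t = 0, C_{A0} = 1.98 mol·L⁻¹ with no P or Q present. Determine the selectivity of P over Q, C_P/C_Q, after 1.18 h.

Solving the coupled first-order balances gives C_P(t) = [k₁/(k₂−k₁)]·C_{A0}·(e^(−k₁t) − e^(−k₂t)).
e^(−k₁t) = e^(−2.17×1.18) = e^(−2.561) = 0.07726; e^(−k₂t) = e^(−0.6455) = 0.5244.
C_P = 2.17×1.98/(0.547−2.17) × (0.07726−0.5244) = (-2.647)×(-0.4472) = 1.184 mol·L⁻¹.
C_A = C_{A0}e^(−k₁t) = 0.1530 mol·L⁻¹, so C_Q = C_{A0}−C_A−C_P = 0.6432 mol·L⁻¹; C_P/C_Q = 1.84.

1.84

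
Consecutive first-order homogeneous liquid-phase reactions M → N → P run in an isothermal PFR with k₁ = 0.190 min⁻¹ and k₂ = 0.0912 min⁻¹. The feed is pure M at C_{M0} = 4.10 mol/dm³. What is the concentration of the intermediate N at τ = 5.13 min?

For first-order series with pure M initially, C_N(τ) = k₁C_{M0}/(k₂−k₁)·(e^(−k₁τ) − e^(−k₂τ)).
e^(−k₁τ) = e^(−0.190×5.13) = e^(−0.9747) = 0.3773; e^(−k₂τ) = e^(−0.4679) = 0.6263.
C_N = 0.190×4.10/(0.0912−0.190) × (0.3773−0.6263) = (-7.885)×(-0.2490) = 1.964 mol/dm³.

1.96 mol/dm³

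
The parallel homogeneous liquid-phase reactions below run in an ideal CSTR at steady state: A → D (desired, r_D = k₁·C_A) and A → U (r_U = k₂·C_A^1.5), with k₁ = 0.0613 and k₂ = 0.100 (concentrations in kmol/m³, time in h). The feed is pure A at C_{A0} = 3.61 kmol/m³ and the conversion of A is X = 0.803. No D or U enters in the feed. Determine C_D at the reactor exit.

Exit C_A = C_{A0}(1−X) = 3.61×0.197 = 0.7112 kmol/m³.
A CSTR operates uniformly at the exit composition, giving r_D = 0.04359 and r_U = 0.05997 (each k·C_A^n at C_A = 0.7112).
Fraction of consumed A going to D: r_D/(r_D+r_U) = 0.4209.
C_D = 0.4209·C_{A0}·X = 0.4209×3.61×0.803 = 1.22 kmol/m³.

1.22 kmol/m³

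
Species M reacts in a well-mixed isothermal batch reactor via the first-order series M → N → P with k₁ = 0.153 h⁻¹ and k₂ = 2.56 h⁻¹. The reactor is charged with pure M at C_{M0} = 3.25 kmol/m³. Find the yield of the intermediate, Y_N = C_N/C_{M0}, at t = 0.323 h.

The intermediate concentration in a first-order A→B→C sequence is C_N = k₁C_{M0}(e^(−k₁t) − e^(−k₂t))/(k₂−k₁).
e^(−k₁t) = e^(−0.153×0.323) = e^(−0.04942) = 0.9518; e^(−k₂t) = e^(−0.8269) = 0.4374.
C_N = 0.153×3.25/(2.56−0.153) × (0.9518−0.4374) = 0.2066×0.5144 = 0.1063 kmol/m³.
Y_N = C_N/C_{M0} = 0.1063/3.25 = 0.0327.

0.0327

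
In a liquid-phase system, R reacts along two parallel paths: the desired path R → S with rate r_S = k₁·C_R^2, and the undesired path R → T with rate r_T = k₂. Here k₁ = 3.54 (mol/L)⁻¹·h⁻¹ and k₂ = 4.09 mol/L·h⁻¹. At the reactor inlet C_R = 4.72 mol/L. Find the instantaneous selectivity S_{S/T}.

19.3

S_{S/T} = r_S/r_T = (k₁·C_R^2)/(k₂) = (k₁/k₂)·C_R^2.
= (3.54×4.720^2) / (4.09) = 78.87/4.090 = 19.3.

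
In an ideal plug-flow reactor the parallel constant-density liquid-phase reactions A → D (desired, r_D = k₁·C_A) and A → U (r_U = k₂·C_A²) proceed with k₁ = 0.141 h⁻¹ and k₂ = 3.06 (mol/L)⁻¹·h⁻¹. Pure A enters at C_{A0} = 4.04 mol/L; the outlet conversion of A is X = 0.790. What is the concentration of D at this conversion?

0.0700 mol/L

C_A = C_{A0}(1−X) = 0.8484 mol/L.
Along a PFR/batch, dC_D/dC_A = −r_D/(r_D+r_U) = −k₁/(k₁+k₂·C_A).
Integrating from C_{A0} to C_A: C_D = (0.141/3.06)·ln[(0.141+3.06·4.04)/(0.141+3.06·0.848)] = 0.04608·ln(12.50/2.737) = 0.07000 mol/L.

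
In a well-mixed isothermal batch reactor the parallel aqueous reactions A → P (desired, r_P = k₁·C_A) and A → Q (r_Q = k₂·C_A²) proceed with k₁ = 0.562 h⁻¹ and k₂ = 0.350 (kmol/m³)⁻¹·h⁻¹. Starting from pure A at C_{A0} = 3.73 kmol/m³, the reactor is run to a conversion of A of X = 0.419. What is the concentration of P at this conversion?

0.557 kmol/m³

C_A = C_{A0}(1−X) = 2.167 kmol/m³.
Along a PFR/batch, dC_P/dC_A = −r_P/(r_P+r_Q) = −k₁/(k₁+k₂·C_A).
Integrating from C_{A0} to C_A: C_P = (0.562/0.350)·ln[(0.562+0.350·3.73)/(0.562+0.350·2.17)] = 1.606·ln(1.867/1.320) = 0.5565 kmol/m³.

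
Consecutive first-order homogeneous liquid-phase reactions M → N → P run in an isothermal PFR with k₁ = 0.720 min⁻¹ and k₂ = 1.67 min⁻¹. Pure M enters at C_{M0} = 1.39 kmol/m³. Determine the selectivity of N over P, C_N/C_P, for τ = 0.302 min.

3.51

For first-order series with pure M initially, C_N(τ) = k₁C_{M0}/(k₂−k₁)·(e^(−k₁τ) − e^(−k₂τ)).
e^(−k₁τ) = e^(−0.720×0.302) = e^(−0.2174) = 0.8046; e^(−k₂τ) = e^(−0.5043) = 0.6039.
C_N = 0.720×1.39/(1.67−0.720) × (0.8046−0.6039) = 1.053×0.2007 = 0.2114 kmol/m³.
C_M = C_{M0}e^(−k₁τ) = 1.118 kmol/m³, so C_P = C_{M0}−C_M−C_N = 0.06024 kmol/m³; C_N/C_P = 3.51.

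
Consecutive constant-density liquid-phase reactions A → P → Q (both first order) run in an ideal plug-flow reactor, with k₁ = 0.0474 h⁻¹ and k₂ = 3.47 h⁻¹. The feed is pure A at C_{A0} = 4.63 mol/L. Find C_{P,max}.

For a first-order series the maximum intermediate yield is C_{P,max}/C_{A0} = (k₁/k₂)^[k₂/(k₂−k₁)].
= (0.0474/3.47)^(3.47/(3.47−0.0474)) = (0.01366)^(1.014) = 0.01287.
C_{P,max} = 0.01287×4.63 = 0.0596 mol/L.

0.0596 mol/L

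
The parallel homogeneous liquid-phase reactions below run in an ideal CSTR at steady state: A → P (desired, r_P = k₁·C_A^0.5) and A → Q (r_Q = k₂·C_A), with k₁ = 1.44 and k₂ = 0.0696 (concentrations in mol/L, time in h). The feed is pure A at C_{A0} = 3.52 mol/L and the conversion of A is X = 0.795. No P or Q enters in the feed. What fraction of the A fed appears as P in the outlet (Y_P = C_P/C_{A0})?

0.764

Exit C_A = C_{A0}(1−X) = 3.52×0.205 = 0.7216 mol/L.
In a CSTR the entire volume is at exit conditions, so r_P = 1.44×0.7216^0.5 = 1.223 and r_Q = 0.0696×0.7216 = 0.05022.
Fraction of consumed A going to P: r_P/(r_P+r_Q) = 0.9606.
C_P = 0.9606·C_{A0}·X = 0.9606×3.52×0.795 = 2.69 mol/L; Y_P = C_P/C_{A0} = 0.764.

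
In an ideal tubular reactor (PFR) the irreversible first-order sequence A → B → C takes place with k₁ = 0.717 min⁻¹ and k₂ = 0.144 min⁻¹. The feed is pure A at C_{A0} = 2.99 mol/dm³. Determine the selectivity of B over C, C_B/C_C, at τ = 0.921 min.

13.2

The intermediate concentration in a first-order A→B→C sequence is C_B = k₁C_{A0}(e^(−k₁τ) − e^(−k₂τ))/(k₂−k₁).
e^(−k₁τ) = e^(−0.717×0.921) = e^(−0.6604) = 0.5167; e^(−k₂τ) = e^(−0.1326) = 0.8758.
C_B = 0.717×2.99/(0.144−0.717) × (0.5167−0.8758) = (-3.741)×(-0.3591) = 1.344 mol/dm³.
C_A = C_{A0}e^(−k₁τ) = 1.545 mol/dm³, so C_C = C_{A0}−C_A−C_B = 0.1015 mol/dm³; C_B/C_C = 13.2.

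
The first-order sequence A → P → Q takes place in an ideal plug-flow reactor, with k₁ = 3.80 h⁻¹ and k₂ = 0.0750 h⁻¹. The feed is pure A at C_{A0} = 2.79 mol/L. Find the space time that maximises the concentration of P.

For first-order series the maximum of C_P occurs at τ_opt = ln(k₂/k₁)/(k₂−k₁).
= ln(0.0750/3.80)/(0.0750−3.80) = ln(0.01974)/-3.725 = -3.925/-3.725 = 1.05 h.

1.05 h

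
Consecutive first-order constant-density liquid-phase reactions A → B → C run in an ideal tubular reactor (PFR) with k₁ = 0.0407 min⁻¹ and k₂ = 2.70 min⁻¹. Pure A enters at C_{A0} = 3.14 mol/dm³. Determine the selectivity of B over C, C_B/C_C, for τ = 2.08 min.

0.209

For first-order series with pure A initially, C_B(τ) = k₁C_{A0}/(k₂−k₁)·(e^(−k₁τ) − e^(−k₂τ)).
e^(−k₁τ) = e^(−0.0407×2.08) = e^(−0.08466) = 0.9188; e^(−k₂τ) = e^(−5.616) = 0.003639.
C_B = 0.0407×3.14/(2.70−0.0407) × (0.9188−0.003639) = 0.04806×0.9152 = 0.04398 mol/dm³.
C_A = C_{A0}e^(−k₁τ) = 2.885 mol/dm³, so C_C = C_{A0}−C_A−C_B = 0.2109 mol/dm³; C_B/C_C = 0.209.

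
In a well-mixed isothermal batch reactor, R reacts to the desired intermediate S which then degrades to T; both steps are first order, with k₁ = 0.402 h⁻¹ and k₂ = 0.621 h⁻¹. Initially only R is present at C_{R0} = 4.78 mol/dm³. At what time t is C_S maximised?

The intermediate peaks when r₁ = r₂, i.e. k₁e^(−k₁t) = k₂e^(−k₂t), giving t_opt = ln(k₂/k₁)/(k₂−k₁).
= ln(0.621/0.402)/(0.621−0.402) = ln(1.545)/0.2190 = 0.4349/0.2190 = 1.99 h.

1.99 h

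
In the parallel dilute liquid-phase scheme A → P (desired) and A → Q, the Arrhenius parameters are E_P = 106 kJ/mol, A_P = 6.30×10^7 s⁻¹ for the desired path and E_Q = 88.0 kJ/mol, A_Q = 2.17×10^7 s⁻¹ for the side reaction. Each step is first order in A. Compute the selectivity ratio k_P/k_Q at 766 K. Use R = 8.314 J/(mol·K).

Since both paths have the same order in A, the concentration cancels and S_{P/Q} = k_P/k_Q = (A_P/A_Q)·exp[(E_Q−E_P)/(RT)].
(E_Q−E_P)/(RT) = (88.0−106)×10³/(8.314×766) = -18000/6369 = -2.826.
k_P/k_Q = (6.30×10^7/2.17×10^7)·exp(-2.826) = 2.903 × 0.05923 = 0.172.
Since E_P > E_Q, raising the temperature improves selectivity toward P.

0.172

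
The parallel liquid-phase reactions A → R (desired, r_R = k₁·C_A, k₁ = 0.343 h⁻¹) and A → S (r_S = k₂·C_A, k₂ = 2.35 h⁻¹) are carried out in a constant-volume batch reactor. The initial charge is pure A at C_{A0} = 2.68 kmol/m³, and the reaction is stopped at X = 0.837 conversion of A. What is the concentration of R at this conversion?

C_A = C_{A0}(1−X) = 0.4368 kmol/m³.
Both paths are first order in A, so the instantaneous fraction to R is constant: dC_R/d(−C_A) = k₁/(k₁+k₂) = 0.1274.
C_R = 0.1274·(C_{A0}−C_A) = 0.1274×2.243 = 0.286 kmol/m³.

0.286 kmol/m³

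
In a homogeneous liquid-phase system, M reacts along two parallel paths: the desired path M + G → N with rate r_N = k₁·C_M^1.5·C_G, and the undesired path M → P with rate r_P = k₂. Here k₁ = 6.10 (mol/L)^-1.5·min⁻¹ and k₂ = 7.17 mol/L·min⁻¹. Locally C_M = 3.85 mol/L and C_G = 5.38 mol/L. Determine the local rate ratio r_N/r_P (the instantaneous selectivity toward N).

34.6

S_{N/P} = r_N/r_P = (k₁·C_M^1.5·C_G)/(k₂) = (k₁/k₂)·C_M^1.5·C_G.
= (6.10×3.850^1.5×5.380) / (7.17) = 247.9/7.170 = 34.6.
Since the desired path is higher order in M, keeping C_M high (PFR or concentrated feed) favours N.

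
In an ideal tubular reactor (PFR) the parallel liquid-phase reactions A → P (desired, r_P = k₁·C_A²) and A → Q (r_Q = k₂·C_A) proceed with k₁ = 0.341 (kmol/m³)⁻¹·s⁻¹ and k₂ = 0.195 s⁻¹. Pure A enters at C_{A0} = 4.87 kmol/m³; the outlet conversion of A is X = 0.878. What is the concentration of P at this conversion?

C_A = C_{A0}(1−X) = 0.5941 kmol/m³.
Along a PFR/batch, dC_Q/dC_A = −r_Q/(r_P+r_Q) = −k₂/(k₂+k₁·C_A).
Integrating from C_{A0} to C_A: C_Q = (0.195/0.341)·ln[(0.195+0.341·4.87)/(0.195+0.341·0.594)] = 0.5718·ln(1.856/0.3976) = 0.8810 kmol/m³.
Then C_P = (C_{A0}−C_A) − C_Q = 4.276 − 0.8810 = 3.395 kmol/m³.

3.39 kmol/m³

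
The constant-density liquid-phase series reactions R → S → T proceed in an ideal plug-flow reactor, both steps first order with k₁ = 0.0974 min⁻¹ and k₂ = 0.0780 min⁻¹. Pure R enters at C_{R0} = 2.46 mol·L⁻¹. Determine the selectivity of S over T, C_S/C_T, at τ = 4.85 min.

4.57

The intermediate concentration in a first-order A→B→C sequence is C_S = k₁C_{R0}(e^(−k₁τ) − e^(−k₂τ))/(k₂−k₁).
e^(−k₁τ) = e^(−0.0974×4.85) = e^(−0.4724) = 0.6235; e^(−k₂τ) = e^(−0.3783) = 0.6850.
C_S = 0.0974×2.46/(0.0780−0.0974) × (0.6235−0.6850) = (-12.35)×(-0.06151) = 0.7598 mol·L⁻¹.
C_R = C_{R0}e^(−k₁τ) = 1.534 mol·L⁻¹, so C_T = C_{R0}−C_R−C_S = 0.1664 mol·L⁻¹; C_S/C_T = 4.57.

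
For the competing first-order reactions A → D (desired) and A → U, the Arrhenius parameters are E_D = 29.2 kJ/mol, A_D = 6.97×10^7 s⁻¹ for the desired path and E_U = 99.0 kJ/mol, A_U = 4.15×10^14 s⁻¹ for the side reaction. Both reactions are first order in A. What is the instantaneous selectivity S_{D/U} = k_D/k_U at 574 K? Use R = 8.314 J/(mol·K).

0.378

k_D/k_U = (A_D/A_U)·exp[−(E_D−E_U)/(RT)] = (A_D/A_U)·exp[(E_U−E_D)/(RT)].
(E_U−E_D)/(RT) = (99.0−29.2)×10³/(8.314×574) = 69800/4772 = 14.63.
k_D/k_U = (6.97×10^7/4.15×10^14)·exp(14.63) = 1.680×10^-7 × 2.250×10^6 = 0.378.
Since E_D < E_U, lowering the temperature improves selectivity toward D.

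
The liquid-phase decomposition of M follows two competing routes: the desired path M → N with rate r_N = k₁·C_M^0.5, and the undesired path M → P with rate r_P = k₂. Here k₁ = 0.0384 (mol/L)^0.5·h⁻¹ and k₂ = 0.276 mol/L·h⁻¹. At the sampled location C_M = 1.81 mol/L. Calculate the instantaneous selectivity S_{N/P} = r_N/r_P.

S_{N/P} = r_N/r_P = (k₁·C_M^0.5)/(k₂) = (k₁/k₂)·C_M^0.5.
= (0.0384×1.810^0.5) / (0.276) = 0.05166/0.2760 = 0.187.

0.187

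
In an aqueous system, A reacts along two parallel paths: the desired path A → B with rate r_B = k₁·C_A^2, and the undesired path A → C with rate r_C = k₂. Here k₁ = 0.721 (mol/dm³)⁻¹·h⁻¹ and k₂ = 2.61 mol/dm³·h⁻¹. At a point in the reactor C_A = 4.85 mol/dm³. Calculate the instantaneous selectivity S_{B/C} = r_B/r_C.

S_{B/C} = r_B/r_C = (k₁·C_A^2)/(k₂) = (k₁/k₂)·C_A^2.
= (0.721×4.850^2) / (2.61) = 16.96/2.610 = 6.50.
Since the desired path is higher order in A, keeping C_A high (PFR or concentrated feed) favours B.

6.50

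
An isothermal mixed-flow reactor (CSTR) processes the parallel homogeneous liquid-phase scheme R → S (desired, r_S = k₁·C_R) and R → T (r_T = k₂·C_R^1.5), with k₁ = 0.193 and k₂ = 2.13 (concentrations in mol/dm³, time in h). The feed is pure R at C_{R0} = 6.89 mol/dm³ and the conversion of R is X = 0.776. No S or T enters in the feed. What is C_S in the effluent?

Exit C_R = C_{R0}(1−X) = 6.89×0.224 = 1.543 mol/dm³.
In a CSTR the entire volume is at exit conditions, so r_S = 0.193×1.543 = 0.2979 and r_T = 2.13×1.543^1.5 = 4.084.
Fraction of consumed R going to S: r_S/(r_S+r_T) = 0.06798.
C_S = 0.06798·C_{R0}·X = 0.06798×6.89×0.776 = 0.363 mol/dm³.

0.363 mol/dm³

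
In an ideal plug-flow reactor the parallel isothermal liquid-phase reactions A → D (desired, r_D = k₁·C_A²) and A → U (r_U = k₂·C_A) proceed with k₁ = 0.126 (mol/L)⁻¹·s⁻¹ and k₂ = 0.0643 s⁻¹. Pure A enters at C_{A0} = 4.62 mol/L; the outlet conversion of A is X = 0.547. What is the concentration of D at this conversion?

2.18 mol/L

C_A = C_{A0}(1−X) = 2.093 mol/L.
Along a PFR/batch, dC_U/dC_A = −r_U/(r_D+r_U) = −k₂/(k₂+k₁·C_A).
Integrating from C_{A0} to C_A: C_U = (0.0643/0.126)·ln[(0.0643+0.126·4.62)/(0.0643+0.126·2.09)] = 0.5103·ln(0.6464/0.3280) = 0.3462 mol/L.
Then C_D = (C_{A0}−C_A) − C_U = 2.527 − 0.3462 = 2.181 mol/L.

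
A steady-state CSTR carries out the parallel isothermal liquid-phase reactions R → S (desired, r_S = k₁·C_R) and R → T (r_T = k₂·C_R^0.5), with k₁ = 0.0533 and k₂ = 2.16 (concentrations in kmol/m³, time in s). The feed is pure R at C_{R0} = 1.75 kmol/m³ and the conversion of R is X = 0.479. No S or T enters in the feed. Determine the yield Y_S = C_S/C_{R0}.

Exit C_R = C_{R0}(1−X) = 1.75×0.521 = 0.9118 kmol/m³.
Rates in a CSTR are evaluated at the outlet concentration: r_S = 0.0533×0.9118 = 0.04860, r_T = 2.16×0.9118^0.5 = 2.062.
Fraction of consumed R going to S: r_S/(r_S+r_T) = 0.02302.
C_S = 0.02302·C_{R0}·X = 0.02302×1.75×0.479 = 0.0193 kmol/m³; Y_S = C_S/C_{R0} = 0.0110.

0.0110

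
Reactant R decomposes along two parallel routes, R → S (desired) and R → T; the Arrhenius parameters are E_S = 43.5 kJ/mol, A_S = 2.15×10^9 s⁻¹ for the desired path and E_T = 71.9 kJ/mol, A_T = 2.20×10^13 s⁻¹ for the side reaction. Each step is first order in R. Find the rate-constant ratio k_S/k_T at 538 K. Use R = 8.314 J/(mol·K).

With equal orders, S_{S/T} = k_S/k_T = (A_S/A_T)·exp[(E_T−E_S)/(RT)].
(E_T−E_S)/(RT) = (71.9−43.5)×10³/(8.314×538) = 28400/4473 = 6.349.
k_S/k_T = (2.15×10^9/2.20×10^13)·exp(6.349) = 9.773×10^-5 × 572.1 = 0.0559.
Since E_S < E_T, lowering the temperature improves selectivity toward S.

0.0559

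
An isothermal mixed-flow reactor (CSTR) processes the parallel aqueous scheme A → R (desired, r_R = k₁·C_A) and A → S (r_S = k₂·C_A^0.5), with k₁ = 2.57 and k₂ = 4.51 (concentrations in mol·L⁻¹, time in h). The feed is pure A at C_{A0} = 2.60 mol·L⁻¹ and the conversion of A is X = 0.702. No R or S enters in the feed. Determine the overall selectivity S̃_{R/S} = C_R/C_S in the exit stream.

Exit C_A = C_{A0}(1−X) = 2.60×0.298 = 0.7748 mol·L⁻¹.
A CSTR operates uniformly at the exit composition, giving r_R = 1.991 and r_S = 3.970 (each k·C_A^n at C_A = 0.7748).
Overall selectivity = C_R/C_S = r_Rτ/(r_Sτ) = r_R/r_S = 0.502.

0.502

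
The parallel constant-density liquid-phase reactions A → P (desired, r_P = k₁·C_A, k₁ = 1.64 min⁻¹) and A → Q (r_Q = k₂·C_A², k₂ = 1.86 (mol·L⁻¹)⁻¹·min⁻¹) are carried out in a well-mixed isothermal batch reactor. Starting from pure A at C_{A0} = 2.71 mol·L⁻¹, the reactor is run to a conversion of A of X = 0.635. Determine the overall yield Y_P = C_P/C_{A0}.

C_A = C_{A0}(1−X) = 0.9891 mol·L⁻¹.
Along a PFR/batch, dC_P/dC_A = −r_P/(r_P+r_Q) = −k₁/(k₁+k₂·C_A).
Integrating from C_{A0} to C_A: C_P = (1.64/1.86)·ln[(1.64+1.86·2.71)/(1.64+1.86·0.989)] = 0.8817·ln(6.681/3.480) = 0.5751 mol·L⁻¹.
Y_P = C_P/C_{A0} = 0.5751/2.71 = 0.212.

0.212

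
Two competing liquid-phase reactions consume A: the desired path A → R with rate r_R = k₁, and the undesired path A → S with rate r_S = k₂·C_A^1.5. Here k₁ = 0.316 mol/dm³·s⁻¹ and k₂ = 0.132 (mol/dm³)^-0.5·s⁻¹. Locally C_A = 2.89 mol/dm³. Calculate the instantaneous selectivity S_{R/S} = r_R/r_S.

S_{R/S} = r_R/r_S = (k₁)/(k₂·C_A^1.5) = (k₁/k₂)·C_A^-1.5.
= (0.316) / (0.132×2.890^1.5) = 0.3160/0.6485 = 0.487.

0.487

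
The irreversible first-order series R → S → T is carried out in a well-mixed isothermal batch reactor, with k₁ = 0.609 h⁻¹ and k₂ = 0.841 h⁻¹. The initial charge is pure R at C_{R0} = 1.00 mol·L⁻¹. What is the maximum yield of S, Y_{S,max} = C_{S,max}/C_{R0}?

0.310

Evaluating C_S at t_opt = ln(k₂/k₁)/(k₂−k₁) gives C_{S,max}/C_{R0} = (k₁/k₂)^[k₂/(k₂−k₁)].
= (0.609/0.841)^(0.841/(0.841−0.609)) = (0.7241)^(3.625) = 0.3104.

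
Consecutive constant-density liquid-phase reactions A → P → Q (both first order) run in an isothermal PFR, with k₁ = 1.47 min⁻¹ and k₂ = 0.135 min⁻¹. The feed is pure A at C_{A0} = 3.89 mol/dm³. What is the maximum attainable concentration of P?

3.06 mol/dm³

At the optimum, C_{P,max}/C_{A0} = (k₁/k₂)^[k₂/(k₂−k₁)].
= (1.47/0.135)^(0.135/(0.135−1.47)) = (10.89)^(-0.1011) = 0.7855.
C_{P,max} = 0.7855×3.89 = 3.06 mol/dm³.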